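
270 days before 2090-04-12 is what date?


Start: 2090-04-12, subtract 270 days
Back 12 days from April 12 reaches March 31, 2090 -> 258 left
March 2090 has 31 days -> back to February 28, 2090 -> 227 left
February 2090 has 28 days -> back to January 31, 2090 -> 199 left
January 2090 has 31 days -> back to December 31, 2089 -> 168 left
December 2089 has 31 days -> back to November 30, 2089 -> 137 left
November 2089 has 30 days -> back to October 31, 2089 -> 107 left
October 2089 has 31 days -> back to September 30, 2089 -> 76 left
September 2089 has 30 days -> back to August 31, 2089 -> 46 left
August 2089 has 31 days -> back to July 31, 2089 -> 15 left
July 2089: 31 - 15 = 16 -> lands on July 16

Result: 2089-07-16


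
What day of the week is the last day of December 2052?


December 2052 has 31 days
Anchor: Jan 1, 2052. With p = 2052 - 1 = 2051: (p + p//4 - p//100 + p//400) mod 7 = (2051 + 512 - 20 + 5) mod 7 = 2548 mod 7 = 0 -> Monday (Mon=0 ... Sun=6)
Days before December (Jan-Nov): 335; December 1 index = (0 + 335) mod 7 = 6 -> Sunday
Last day offset: 31 - 1 = 30 days
Weekday index = (6 + 30) mod 7 = 1

Tuesday, December 31


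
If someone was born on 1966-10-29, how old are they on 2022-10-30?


Birth: 1966-10-29
Reference: 2022-10-30
Year difference: 2022 - 1966 = 56

56 years old


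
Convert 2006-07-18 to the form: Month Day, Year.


ISO 2006-07-18 parses as year=2006, month=07, day=18
Month 7 -> July

July 18, 2006


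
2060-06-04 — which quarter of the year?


Month: June (month 6)
Q1: Jan-Mar, Q2: Apr-Jun, Q3: Jul-Sep, Q4: Oct-Dec

Q2


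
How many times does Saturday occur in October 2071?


October 2071 has 31 days
Anchor: Jan 1, 2071. With p = 2071 - 1 = 2070: (p + p//4 - p//100 + p//400) mod 7 = (2070 + 517 - 20 + 5) mod 7 = 2572 mod 7 = 3 -> Thursday (Mon=0 ... Sun=6)
Days before October (Jan-Sep): 273; October 1 index = (3 + 273) mod 7 = 3 -> Thursday
First Saturday is October 3
Saturdays: 3, 10, 17, 24, 31

5 Saturdays


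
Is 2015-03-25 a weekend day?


Anchor: Jan 1, 2015. With p = 2015 - 1 = 2014: (p + p//4 - p//100 + p//400) mod 7 = (2014 + 503 - 20 + 5) mod 7 = 2502 mod 7 = 3 -> Thursday (Mon=0 ... Sun=6)
Day of year: 84; offset = 83
Weekday index = (3 + 83) mod 7 = 2 -> Wednesday
Weekend days: Saturday, Sunday

No


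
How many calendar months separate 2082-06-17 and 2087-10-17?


From June 2082 to October 2087
5 years * 12 = 60 months, plus 4 months = 64

64 months


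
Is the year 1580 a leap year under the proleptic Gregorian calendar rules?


Gregorian leap year rule: divisible by 4, but not by 100, unless also by 400.
1580 is divisible by 4 but not 100 -> leap year

Yes


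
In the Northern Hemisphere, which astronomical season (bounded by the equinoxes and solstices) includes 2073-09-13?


Date: September 13
Astronomical Summer (approx.; exact equinox/solstice day varies by year): June 21 to September 21
September 13 falls within the Summer window

Summer


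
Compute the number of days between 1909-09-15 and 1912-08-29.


From 1909-09-15 to 1912-08-29
1909-09-15: days before September = 31 + 28 + 31 + 30 + 31 + 30 + 31 + 31 = 243 (1909 is not a leap year); day of year = 243 + 15 = 258
1912-08-29: days before August = 31 + 29 + 31 + 30 + 31 + 30 + 31 = 213 (1912 is a leap year); day of year = 213 + 29 = 242
Rest of 1909: 365 - 258 = 107
Full years 1910 (365), 1911 (365): 730
Total = 107 + 730 + 242 = 1079

1079 days


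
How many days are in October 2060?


October 2060

31 days


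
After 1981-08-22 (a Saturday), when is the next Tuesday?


Current: Saturday
Target: Tuesday
Days ahead: 3

Next Tuesday: 1981-08-25


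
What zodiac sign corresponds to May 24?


Date: May 24
Conventional tropical zodiac dates: Gemini from May 21 onward; Cancer starts June 21
May 24 falls within the Gemini range

Gemini


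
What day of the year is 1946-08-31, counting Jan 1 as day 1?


Date: August 31, 1946
Days in months 1 through 7: 212
Plus 31 days in August

Day of year: 243


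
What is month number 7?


Month 7 of 12

July


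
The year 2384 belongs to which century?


Century = (year - 1) // 100 + 1
= (2384 - 1) // 100 + 1
= 2383 // 100 + 1
= 23 + 1

24th century


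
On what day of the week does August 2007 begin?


Target: August 1, 2007
Anchor: Jan 1, 2007. With p = 2007 - 1 = 2006: (p + p//4 - p//100 + p//400) mod 7 = (2006 + 501 - 20 + 5) mod 7 = 2492 mod 7 = 0 -> Monday (Mon=0 ... Sun=6)
Days before August (Jan-Jul): 212 days
Weekday index = (0 + 212) mod 7 = 2

Wednesday


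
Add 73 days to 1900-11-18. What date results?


Start: 1900-11-18, add 73 days
November 1900 has 30 days: 30 - 18 = 12 days to November 30 -> 61 left
December 1900 has 31 days -> 30 left
January 1901: 30 <= 31 -> lands on January 30

Result: 1901-01-30


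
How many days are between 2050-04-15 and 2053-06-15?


From 2050-04-15 to 2053-06-15
2050-04-15: days before April = 31 + 28 + 31 = 90 (2050 is not a leap year); day of year = 90 + 15 = 105
2053-06-15: days before June = 31 + 28 + 31 + 30 + 31 = 151 (2053 is not a leap year); day of year = 151 + 15 = 166
Rest of 2050: 365 - 105 = 260
Full years 2051 (365), 2052 (366): 731
Total = 260 + 731 + 166 = 1157

1157 days


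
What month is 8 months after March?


March is month 3
3 + 8 = 11

November


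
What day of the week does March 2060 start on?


Target: March 1, 2060
Anchor: Jan 1, 2060. With p = 2060 - 1 = 2059: (p + p//4 - p//100 + p//400) mod 7 = (2059 + 514 - 20 + 5) mod 7 = 2558 mod 7 = 3 -> Thursday (Mon=0 ... Sun=6)
Days before March (Jan-Feb): 60 days
Weekday index = (3 + 60) mod 7 = 0

Monday


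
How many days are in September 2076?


September 2076

30 days


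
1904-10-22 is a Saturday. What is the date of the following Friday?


Current: Saturday
Target: Friday
Days ahead: 6

Next Friday: 1904-10-28


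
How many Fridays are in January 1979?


January 1979 has 31 days
Anchor: Jan 1, 1979. With p = 1979 - 1 = 1978: (p + p//4 - p//100 + p//400) mod 7 = (1978 + 494 - 19 + 4) mod 7 = 2457 mod 7 = 0 -> Monday (Mon=0 ... Sun=6)
January 1 is the anchor itself -> Monday
First Friday is January 5
Fridays: 5, 12, 19, 26

4 Fridays


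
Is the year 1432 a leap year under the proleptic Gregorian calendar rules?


Gregorian leap year rule: divisible by 4, but not by 100, unless also by 400.
1432 is divisible by 4 but not 100 -> leap year

Yes


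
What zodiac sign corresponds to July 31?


Date: July 31
Conventional tropical zodiac dates: Leo from July 23 onward; Virgo starts August 23
July 31 falls within the Leo range

Leo


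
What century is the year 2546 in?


Century = (year - 1) // 100 + 1
= (2546 - 1) // 100 + 1
= 2545 // 100 + 1
= 25 + 1

26th century


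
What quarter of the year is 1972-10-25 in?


Month: October (month 10)
Q1: Jan-Mar, Q2: Apr-Jun, Q3: Jul-Sep, Q4: Oct-Dec

Q4


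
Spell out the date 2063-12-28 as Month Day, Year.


ISO 2063-12-28 parses as year=2063, month=12, day=28
Month 12 -> December

December 28, 2063


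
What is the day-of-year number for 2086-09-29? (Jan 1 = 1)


Date: September 29, 2086
Days in months 1 through 8: 243
Plus 29 days in September

Day of year: 272


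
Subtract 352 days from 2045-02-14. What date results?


Start: 2045-02-14, subtract 352 days
Back 14 days from February 14 reaches January 31, 2045 -> 338 left
January 2045 has 31 days -> back to December 31, 2044 -> 307 left
December 2044 has 31 days -> back to November 30, 2044 -> 276 left
November 2044 has 30 days -> back to October 31, 2044 -> 246 left
October 2044 has 31 days -> back to September 30, 2044 -> 215 left
September 2044 has 30 days -> back to August 31, 2044 -> 185 left
August 2044 has 31 days -> back to July 31, 2044 -> 154 left
July 2044 has 31 days -> back to June 30, 2044 -> 123 left
June 2044 has 30 days -> back to May 31, 2044 -> 93 left
May 2044 has 31 days -> back to April 30, 2044 -> 62 left
April 2044 has 30 days -> back to March 31, 2044 -> 32 left
March 2044 has 31 days -> back to February 29, 2044 -> 1 left
February 2044: 29 - 1 = 28 -> lands on February 28

Result: 2044-02-28


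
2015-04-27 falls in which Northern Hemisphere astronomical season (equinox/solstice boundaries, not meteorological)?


Date: April 27
Astronomical Spring (approx.; exact equinox/solstice day varies by year): March 20 to June 20
April 27 falls within the Spring window

Spring


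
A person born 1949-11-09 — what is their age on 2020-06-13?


Birth: 1949-11-09
Reference: 2020-06-13
Year difference: 2020 - 1949 = 71
Birthday not yet reached in 2020, subtract 1

70 years old


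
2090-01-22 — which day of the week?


Date: January 22, 2090
Anchor: Jan 1, 2090. With p = 2090 - 1 = 2089: (p + p//4 - p//100 + p//400) mod 7 = (2089 + 522 - 20 + 5) mod 7 = 2596 mod 7 = 6 -> Sunday (Mon=0 ... Sun=6)
Days into year = 22 - 1 = 21
Weekday index = (6 + 21) mod 7 = 6

Day of the week: Sunday


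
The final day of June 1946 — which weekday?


June 1946 has 30 days
Anchor: Jan 1, 1946. With p = 1946 - 1 = 1945: (p + p//4 - p//100 + p//400) mod 7 = (1945 + 486 - 19 + 4) mod 7 = 2416 mod 7 = 1 -> Tuesday (Mon=0 ... Sun=6)
Days before June (Jan-May): 151; June 1 index = (1 + 151) mod 7 = 5 -> Saturday
Last day offset: 30 - 1 = 29 days
Weekday index = (5 + 29) mod 7 = 6

Sunday, June 30


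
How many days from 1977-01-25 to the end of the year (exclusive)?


Day of year: 25 of 365
Remaining = 365 - 25

340 days


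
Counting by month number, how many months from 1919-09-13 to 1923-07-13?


From September 1919 to July 1923
4 years * 12 = 48 months, minus 2 months = 46

46 months


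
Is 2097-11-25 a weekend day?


Anchor: Jan 1, 2097. With p = 2097 - 1 = 2096: (p + p//4 - p//100 + p//400) mod 7 = (2096 + 524 - 20 + 5) mod 7 = 2605 mod 7 = 1 -> Tuesday (Mon=0 ... Sun=6)
Day of year: 329; offset = 328
Weekday index = (1 + 328) mod 7 = 0 -> Monday
Weekend days: Saturday, Sunday

No


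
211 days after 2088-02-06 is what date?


Start: 2088-02-06, add 211 days
February 2088 has 29 days: 29 - 6 = 23 days to February 29 -> 188 left
March 2088 has 31 days -> 157 left
April 2088 has 30 days -> 127 left
May 2088 has 31 days -> 96 left
June 2088 has 30 days -> 66 left
July 2088 has 31 days -> 35 left
August 2088 has 31 days -> 4 left
September 2088: 4 <= 30 -> lands on September 4

Result: 2088-09-04


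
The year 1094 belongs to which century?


Century = (year - 1) // 100 + 1
= (1094 - 1) // 100 + 1
= 1093 // 100 + 1
= 10 + 1

11th century


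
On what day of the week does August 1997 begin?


Target: August 1, 1997
Anchor: Jan 1, 1997. With p = 1997 - 1 = 1996: (p + p//4 - p//100 + p//400) mod 7 = (1996 + 499 - 19 + 4) mod 7 = 2480 mod 7 = 2 -> Wednesday (Mon=0 ... Sun=6)
Days before August (Jan-Jul): 212 days
Weekday index = (2 + 212) mod 7 = 4

Friday


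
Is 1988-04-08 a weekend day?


Anchor: Jan 1, 1988. With p = 1988 - 1 = 1987: (p + p//4 - p//100 + p//400) mod 7 = (1987 + 496 - 19 + 4) mod 7 = 2468 mod 7 = 4 -> Friday (Mon=0 ... Sun=6)
Day of year: 99; offset = 98
Weekday index = (4 + 98) mod 7 = 4 -> Friday
Weekend days: Saturday, Sunday

No


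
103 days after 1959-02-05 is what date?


Start: 1959-02-05, add 103 days
February 1959 has 28 days: 28 - 5 = 23 days to February 28 -> 80 left
March 1959 has 31 days -> 49 left
April 1959 has 30 days -> 19 left
May 1959: 19 <= 31 -> lands on May 19

Result: 1959-05-19


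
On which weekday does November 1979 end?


November 1979 has 30 days
Anchor: Jan 1, 1979. With p = 1979 - 1 = 1978: (p + p//4 - p//100 + p//400) mod 7 = (1978 + 494 - 19 + 4) mod 7 = 2457 mod 7 = 0 -> Monday (Mon=0 ... Sun=6)
Days before November (Jan-Oct): 304; November 1 index = (0 + 304) mod 7 = 3 -> Thursday
Last day offset: 30 - 1 = 29 days
Weekday index = (3 + 29) mod 7 = 4

Friday, November 30


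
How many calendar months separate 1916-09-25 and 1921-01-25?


From September 1916 to January 1921
5 years * 12 = 60 months, minus 8 months = 52

52 months


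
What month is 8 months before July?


July is month 7
7 - 8 = -1; wrap: -1 + 12 = 11

November


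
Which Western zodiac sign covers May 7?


Date: May 7
Conventional tropical zodiac dates: Taurus from April 20 onward; Gemini starts May 21
May 7 falls within the Taurus range

Taurus


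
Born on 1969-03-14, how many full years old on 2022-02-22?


Birth: 1969-03-14
Reference: 2022-02-22
Year difference: 2022 - 1969 = 53
Birthday not yet reached in 2022, subtract 1

52 years old


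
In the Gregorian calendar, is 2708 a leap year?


Gregorian leap year rule: divisible by 4, but not by 100, unless also by 400.
2708 is divisible by 4 but not 100 -> leap year

Yes


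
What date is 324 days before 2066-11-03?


Start: 2066-11-03, subtract 324 days
Back 3 days from November 3 reaches October 31, 2066 -> 321 left
October 2066 has 31 days -> back to September 30, 2066 -> 290 left
September 2066 has 30 days -> back to August 31, 2066 -> 260 left
August 2066 has 31 days -> back to July 31, 2066 -> 229 left
July 2066 has 31 days -> back to June 30, 2066 -> 198 left
June 2066 has 30 days -> back to May 31, 2066 -> 168 left
May 2066 has 31 days -> back to April 30, 2066 -> 137 left
April 2066 has 30 days -> back to March 31, 2066 -> 107 left
March 2066 has 31 days -> back to February 28, 2066 -> 76 left
February 2066 has 28 days -> back to January 31, 2066 -> 48 left
January 2066 has 31 days -> back to December 31, 2065 -> 17 left
December 2065: 31 - 17 = 14 -> lands on December 14

Result: 2065-12-14


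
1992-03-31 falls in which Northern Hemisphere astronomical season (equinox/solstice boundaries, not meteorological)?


Date: March 31
Astronomical Spring (approx.; exact equinox/solstice day varies by year): March 20 to June 20
March 31 falls within the Spring window

Spring


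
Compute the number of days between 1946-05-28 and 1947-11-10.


From 1946-05-28 to 1947-11-10
1946-05-28: days before May = 31 + 28 + 31 + 30 = 120 (1946 is not a leap year); day of year = 120 + 28 = 148
1947-11-10: days before November = 31 + 28 + 31 + 30 + 31 + 30 + 31 + 31 + 30 + 31 = 304 (1947 is not a leap year); day of year = 304 + 10 = 314
Rest of 1946: 365 - 148 = 217
Total = 217 + 314 = 531

531 days


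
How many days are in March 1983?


March 1983

31 days


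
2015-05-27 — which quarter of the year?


Month: May (month 5)
Q1: Jan-Mar, Q2: Apr-Jun, Q3: Jul-Sep, Q4: Oct-Dec

Q2


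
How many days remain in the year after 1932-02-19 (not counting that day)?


Day of year: 50 of 366
Remaining = 366 - 50

316 days


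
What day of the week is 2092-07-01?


Date: July 1, 2092
Anchor: Jan 1, 2092. With p = 2092 - 1 = 2091: (p + p//4 - p//100 + p//400) mod 7 = (2091 + 522 - 20 + 5) mod 7 = 2598 mod 7 = 1 -> Tuesday (Mon=0 ... Sun=6)
Days before July (Jan-Jun): 182; offset = 182 + 1 - 1 = 182
Weekday index = (1 + 182) mod 7 = 1

Day of the week: Tuesday


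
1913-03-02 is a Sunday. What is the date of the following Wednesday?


Current: Sunday
Target: Wednesday
Days ahead: 3

Next Wednesday: 1913-03-05


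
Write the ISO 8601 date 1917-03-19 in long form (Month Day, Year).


ISO 1917-03-19 parses as year=1917, month=03, day=19
Month 3 -> March

March 19, 1917


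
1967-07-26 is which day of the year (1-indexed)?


Date: July 26, 1967
Days in months 1 through 6: 181
Plus 26 days in July

Day of year: 207


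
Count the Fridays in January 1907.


January 1907 has 31 days
Anchor: Jan 1, 1907. With p = 1907 - 1 = 1906: (p + p//4 - p//100 + p//400) mod 7 = (1906 + 476 - 19 + 4) mod 7 = 2367 mod 7 = 1 -> Tuesday (Mon=0 ... Sun=6)
January 1 is the anchor itself -> Tuesday
First Friday is January 4
Fridays: 4, 11, 18, 25

4 Fridays


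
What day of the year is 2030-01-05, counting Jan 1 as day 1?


Date: January 5, 2030
No months before January
Plus 5 days in January

Day of year: 5


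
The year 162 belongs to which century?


Century = (year - 1) // 100 + 1
= (162 - 1) // 100 + 1
= 161 // 100 + 1
= 1 + 1

2nd century


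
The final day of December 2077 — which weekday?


December 2077 has 31 days
Anchor: Jan 1, 2077. With p = 2077 - 1 = 2076: (p + p//4 - p//100 + p//400) mod 7 = (2076 + 519 - 20 + 5) mod 7 = 2580 mod 7 = 4 -> Friday (Mon=0 ... Sun=6)
Days before December (Jan-Nov): 334; December 1 index = (4 + 334) mod 7 = 2 -> Wednesday
Last day offset: 31 - 1 = 30 days
Weekday index = (2 + 30) mod 7 = 4

Friday, December 31


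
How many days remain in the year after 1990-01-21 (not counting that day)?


Day of year: 21 of 365
Remaining = 365 - 21

344 days


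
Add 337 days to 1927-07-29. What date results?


Start: 1927-07-29, add 337 days
July 1927 has 31 days: 31 - 29 = 2 days to July 31 -> 335 left
August 1927 has 31 days -> 304 left
September 1927 has 30 days -> 274 left
October 1927 has 31 days -> 243 left
November 1927 has 30 days -> 213 left
December 1927 has 31 days -> 182 left
January 1928 has 31 days -> 151 left
February 1928 has 29 days -> 122 left
March 1928 has 31 days -> 91 left
April 1928 has 30 days -> 61 left
May 1928 has 31 days -> 30 left
June 1928: 30 <= 30 -> lands on June 30

Result: 1928-06-30


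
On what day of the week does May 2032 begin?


Target: May 1, 2032
Anchor: Jan 1, 2032. With p = 2032 - 1 = 2031: (p + p//4 - p//100 + p//400) mod 7 = (2031 + 507 - 20 + 5) mod 7 = 2523 mod 7 = 3 -> Thursday (Mon=0 ... Sun=6)
Days before May (Jan-Apr): 121 days
Weekday index = (3 + 121) mod 7 = 5

Saturday


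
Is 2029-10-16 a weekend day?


Anchor: Jan 1, 2029. With p = 2029 - 1 = 2028: (p + p//4 - p//100 + p//400) mod 7 = (2028 + 507 - 20 + 5) mod 7 = 2520 mod 7 = 0 -> Monday (Mon=0 ... Sun=6)
Day of year: 289; offset = 288
Weekday index = (0 + 288) mod 7 = 1 -> Tuesday
Weekend days: Saturday, Sunday

No


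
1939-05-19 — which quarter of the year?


Month: May (month 5)
Q1: Jan-Mar, Q2: Apr-Jun, Q3: Jul-Sep, Q4: Oct-Dec

Q2


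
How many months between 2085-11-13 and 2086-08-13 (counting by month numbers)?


From November 2085 to August 2086
1 year * 12 = 12 months, minus 3 months = 9

9 months


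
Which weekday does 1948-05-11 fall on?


Date: May 11, 1948
Anchor: Jan 1, 1948. With p = 1948 - 1 = 1947: (p + p//4 - p//100 + p//400) mod 7 = (1947 + 486 - 19 + 4) mod 7 = 2418 mod 7 = 3 -> Thursday (Mon=0 ... Sun=6)
Days before May (Jan-Apr): 121; offset = 121 + 11 - 1 = 131
Weekday index = (3 + 131) mod 7 = 1

Day of the week: Tuesday


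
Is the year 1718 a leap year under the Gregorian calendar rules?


Gregorian leap year rule: divisible by 4, but not by 100, unless also by 400.
1718 is not divisible by 4 -> not a leap year

No


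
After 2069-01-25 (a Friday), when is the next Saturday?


Current: Friday
Target: Saturday
Days ahead: 1

Next Saturday: 2069-01-26


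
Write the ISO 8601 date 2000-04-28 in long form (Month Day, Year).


ISO 2000-04-28 parses as year=2000, month=04, day=28
Month 4 -> April

April 28, 2000


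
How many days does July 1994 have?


July 1994

31 days


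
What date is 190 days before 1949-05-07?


Start: 1949-05-07, subtract 190 days
Back 7 days from May 7 reaches April 30, 1949 -> 183 left
April 1949 has 30 days -> back to March 31, 1949 -> 153 left
March 1949 has 31 days -> back to February 28, 1949 -> 122 left
February 1949 has 28 days -> back to January 31, 1949 -> 94 left
January 1949 has 31 days -> back to December 31, 1948 -> 63 left
December 1948 has 31 days -> back to November 30, 1948 -> 32 left
November 1948 has 30 days -> back to October 31, 1948 -> 2 left
October 1948: 31 - 2 = 29 -> lands on October 29

Result: 1948-10-29


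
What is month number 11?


Month 11 of 12

November


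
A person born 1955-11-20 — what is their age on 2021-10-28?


Birth: 1955-11-20
Reference: 2021-10-28
Year difference: 2021 - 1955 = 66
Birthday not yet reached in 2021, subtract 1

65 years old


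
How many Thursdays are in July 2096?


July 2096 has 31 days
Anchor: Jan 1, 2096. With p = 2096 - 1 = 2095: (p + p//4 - p//100 + p//400) mod 7 = (2095 + 523 - 20 + 5) mod 7 = 2603 mod 7 = 6 -> Sunday (Mon=0 ... Sun=6)
Days before July (Jan-Jun): 182; July 1 index = (6 + 182) mod 7 = 6 -> Sunday
First Thursday is July 5
Thursdays: 5, 12, 19, 26

4 Thursdays


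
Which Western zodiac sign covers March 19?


Date: March 19
Conventional tropical zodiac dates: Pisces from February 19 onward; Aries starts March 21
March 19 falls within the Pisces range

Pisces


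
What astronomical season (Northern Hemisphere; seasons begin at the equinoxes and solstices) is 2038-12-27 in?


Date: December 27
Astronomical Winter (approx.; exact equinox/solstice day varies by year): December 21 to March 19
December 27 falls within the Winter window

Winter


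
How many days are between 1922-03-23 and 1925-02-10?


From 1922-03-23 to 1925-02-10
1922-03-23: days before March = 31 + 28 = 59 (1922 is not a leap year); day of year = 59 + 23 = 82
1925-02-10: days before February = 31; day of year = 31 + 10 = 41
Rest of 1922: 365 - 82 = 283
Full years 1923 (365), 1924 (366): 731
Total = 283 + 731 + 41 = 1055

1055 days


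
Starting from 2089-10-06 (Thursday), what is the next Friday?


Current: Thursday
Target: Friday
Days ahead: 1

Next Friday: 2089-10-07


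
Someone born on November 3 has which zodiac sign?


Date: November 3
Conventional tropical zodiac dates: Scorpio from October 23 onward; Sagittarius starts November 22
November 3 falls within the Scorpio range

Scorpio


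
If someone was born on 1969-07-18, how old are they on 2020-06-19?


Birth: 1969-07-18
Reference: 2020-06-19
Year difference: 2020 - 1969 = 51
Birthday not yet reached in 2020, subtract 1

50 years old


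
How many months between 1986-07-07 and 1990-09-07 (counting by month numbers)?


From July 1986 to September 1990
4 years * 12 = 48 months, plus 2 months = 50

50 months


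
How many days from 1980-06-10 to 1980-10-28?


From 1980-06-10 to 1980-10-28
1980-06-10: days before June = 31 + 29 + 31 + 30 + 31 = 152 (1980 is a leap year); day of year = 152 + 10 = 162
1980-10-28: days before October = 31 + 29 + 31 + 30 + 31 + 30 + 31 + 31 + 30 = 274 (1980 is a leap year); day of year = 274 + 28 = 302
Same year: 302 - 162 = 140

140 days


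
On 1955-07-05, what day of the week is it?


Date: July 5, 1955
Anchor: Jan 1, 1955. With p = 1955 - 1 = 1954: (p + p//4 - p//100 + p//400) mod 7 = (1954 + 488 - 19 + 4) mod 7 = 2427 mod 7 = 5 -> Saturday (Mon=0 ... Sun=6)
Days before July (Jan-Jun): 181; offset = 181 + 5 - 1 = 185
Weekday index = (5 + 185) mod 7 = 1

Day of the week: Tuesday


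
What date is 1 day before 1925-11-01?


Start: 1925-11-01, subtract 1 day
Back 1 day from November 1 reaches October 31, 1925 -> 0 left
October 1925: 31 - 0 = 31 -> lands on October 31

Result: 1925-10-31


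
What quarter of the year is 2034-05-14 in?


Month: May (month 5)
Q1: Jan-Mar, Q2: Apr-Jun, Q3: Jul-Sep, Q4: Oct-Dec

Q2


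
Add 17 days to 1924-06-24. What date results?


Start: 1924-06-24, add 17 days
June 1924 has 30 days: 30 - 24 = 6 days to June 30 -> 11 left
July 1924: 11 <= 31 -> lands on July 11

Result: 1924-07-11


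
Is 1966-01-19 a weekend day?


Anchor: Jan 1, 1966. With p = 1966 - 1 = 1965: (p + p//4 - p//100 + p//400) mod 7 = (1965 + 491 - 19 + 4) mod 7 = 2441 mod 7 = 5 -> Saturday (Mon=0 ... Sun=6)
Day of year: 19; offset = 18
Weekday index = (5 + 18) mod 7 = 2 -> Wednesday
Weekend days: Saturday, Sunday

No


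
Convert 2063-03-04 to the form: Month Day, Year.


ISO 2063-03-04 parses as year=2063, month=03, day=04
Month 3 -> March

March 4, 2063


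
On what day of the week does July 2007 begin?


Target: July 1, 2007
Anchor: Jan 1, 2007. With p = 2007 - 1 = 2006: (p + p//4 - p//100 + p//400) mod 7 = (2006 + 501 - 20 + 5) mod 7 = 2492 mod 7 = 0 -> Monday (Mon=0 ... Sun=6)
Days before July (Jan-Jun): 181 days
Weekday index = (0 + 181) mod 7 = 6

Sunday


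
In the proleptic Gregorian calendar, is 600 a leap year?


Gregorian leap year rule: divisible by 4, but not by 100, unless also by 400.
600 is divisible by 100 but not 400 -> not a leap year

No


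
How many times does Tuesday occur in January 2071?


January 2071 has 31 days
Anchor: Jan 1, 2071. With p = 2071 - 1 = 2070: (p + p//4 - p//100 + p//400) mod 7 = (2070 + 517 - 20 + 5) mod 7 = 2572 mod 7 = 3 -> Thursday (Mon=0 ... Sun=6)
January 1 is the anchor itself -> Thursday
First Tuesday is January 6
Tuesdays: 6, 13, 20, 27

4 Tuesdays


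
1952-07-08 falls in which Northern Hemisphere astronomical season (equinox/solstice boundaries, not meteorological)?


Date: July 8
Astronomical Summer (approx.; exact equinox/solstice day varies by year): June 21 to September 21
July 8 falls within the Summer window

Summer


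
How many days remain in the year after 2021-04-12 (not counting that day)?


Day of year: 102 of 365
Remaining = 365 - 102

263 days


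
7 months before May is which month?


May is month 5
5 - 7 = -2; wrap: -2 + 12 = 10

October


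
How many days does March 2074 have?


March 2074

31 days


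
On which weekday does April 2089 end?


April 2089 has 30 days
Anchor: Jan 1, 2089. With p = 2089 - 1 = 2088: (p + p//4 - p//100 + p//400) mod 7 = (2088 + 522 - 20 + 5) mod 7 = 2595 mod 7 = 5 -> Saturday (Mon=0 ... Sun=6)
Days before April (Jan-Mar): 90; April 1 index = (5 + 90) mod 7 = 4 -> Friday
Last day offset: 30 - 1 = 29 days
Weekday index = (4 + 29) mod 7 = 5

Saturday, April 30


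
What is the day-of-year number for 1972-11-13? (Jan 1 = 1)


Date: November 13, 1972
Days in months 1 through 10: 305
Plus 13 days in November

Day of year: 318


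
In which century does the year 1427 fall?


Century = (year - 1) // 100 + 1
= (1427 - 1) // 100 + 1
= 1426 // 100 + 1
= 14 + 1

15th century


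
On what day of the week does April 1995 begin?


Target: April 1, 1995
Anchor: Jan 1, 1995. With p = 1995 - 1 = 1994: (p + p//4 - p//100 + p//400) mod 7 = (1994 + 498 - 19 + 4) mod 7 = 2477 mod 7 = 6 -> Sunday (Mon=0 ... Sun=6)
Days before April (Jan-Mar): 90 days
Weekday index = (6 + 90) mod 7 = 5

Saturday


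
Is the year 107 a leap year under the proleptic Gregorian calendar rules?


Gregorian leap year rule: divisible by 4, but not by 100, unless also by 400.
107 is not divisible by 4 -> not a leap year

No


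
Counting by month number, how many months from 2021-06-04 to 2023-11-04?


From June 2021 to November 2023
2 years * 12 = 24 months, plus 5 months = 29

29 months


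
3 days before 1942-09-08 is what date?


Start: 1942-09-08, subtract 3 days
8 - 3 = 5 stays within September 1942

Result: 1942-09-05


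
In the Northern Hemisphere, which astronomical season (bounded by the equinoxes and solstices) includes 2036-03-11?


Date: March 11
Astronomical Winter (approx.; exact equinox/solstice day varies by year): December 21 to March 19
March 11 falls within the Winter window

Winter


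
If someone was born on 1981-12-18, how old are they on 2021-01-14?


Birth: 1981-12-18
Reference: 2021-01-14
Year difference: 2021 - 1981 = 40
Birthday not yet reached in 2021, subtract 1

39 years old


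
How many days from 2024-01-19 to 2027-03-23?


From 2024-01-19 to 2027-03-23
2024-01-19: day of year = 19
2027-03-23: days before March = 31 + 28 = 59 (2027 is not a leap year); day of year = 59 + 23 = 82
Rest of 2024: 366 - 19 = 347
Full years 2025 (365), 2026 (365): 730
Total = 347 + 730 + 82 = 1159

1159 days


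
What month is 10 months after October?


October is month 10
10 + 10 = 20; wrap: 20 - 12 = 8

August


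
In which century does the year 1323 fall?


Century = (year - 1) // 100 + 1
= (1323 - 1) // 100 + 1
= 1322 // 100 + 1
= 13 + 1

14th century


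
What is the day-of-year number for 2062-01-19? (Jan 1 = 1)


Date: January 19, 2062
No months before January
Plus 19 days in January

Day of year: 19


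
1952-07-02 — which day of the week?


Date: July 2, 1952
Anchor: Jan 1, 1952. With p = 1952 - 1 = 1951: (p + p//4 - p//100 + p//400) mod 7 = (1951 + 487 - 19 + 4) mod 7 = 2423 mod 7 = 1 -> Tuesday (Mon=0 ... Sun=6)
Days before July (Jan-Jun): 182; offset = 182 + 2 - 1 = 183
Weekday index = (1 + 183) mod 7 = 2

Day of the week: Wednesday


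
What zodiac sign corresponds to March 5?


Date: March 5
Conventional tropical zodiac dates: Pisces from February 19 onward; Aries starts March 21
March 5 falls within the Pisces range

Pisces


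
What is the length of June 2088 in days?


June 2088

30 days


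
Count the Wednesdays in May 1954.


May 1954 has 31 days
Anchor: Jan 1, 1954. With p = 1954 - 1 = 1953: (p + p//4 - p//100 + p//400) mod 7 = (1953 + 488 - 19 + 4) mod 7 = 2426 mod 7 = 4 -> Friday (Mon=0 ... Sun=6)
Days before May (Jan-Apr): 120; May 1 index = (4 + 120) mod 7 = 5 -> Saturday
First Wednesday is May 5
Wednesdays: 5, 12, 19, 26

4 Wednesdays


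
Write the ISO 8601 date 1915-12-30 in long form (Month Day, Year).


ISO 1915-12-30 parses as year=1915, month=12, day=30
Month 12 -> December

December 30, 1915


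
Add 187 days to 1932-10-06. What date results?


Start: 1932-10-06, add 187 days
October 1932 has 31 days: 31 - 6 = 25 days to October 31 -> 162 left
November 1932 has 30 days -> 132 left
December 1932 has 31 days -> 101 left
January 1933 has 31 days -> 70 left
February 1933 has 28 days -> 42 left
March 1933 has 31 days -> 11 left
April 1933: 11 <= 30 -> lands on April 11

Result: 1933-04-11


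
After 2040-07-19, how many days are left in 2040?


Day of year: 201 of 366
Remaining = 366 - 201

165 days


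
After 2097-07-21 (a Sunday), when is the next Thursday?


Current: Sunday
Target: Thursday
Days ahead: 4

Next Thursday: 2097-07-25


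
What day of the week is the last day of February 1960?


February 1960 has 29 days
Anchor: Jan 1, 1960. With p = 1960 - 1 = 1959: (p + p//4 - p//100 + p//400) mod 7 = (1959 + 489 - 19 + 4) mod 7 = 2433 mod 7 = 4 -> Friday (Mon=0 ... Sun=6)
Days before February (Jan): 31; February 1 index = (4 + 31) mod 7 = 0 -> Monday
Last day offset: 29 - 1 = 28 days
Weekday index = (0 + 28) mod 7 = 0

Monday, February 29


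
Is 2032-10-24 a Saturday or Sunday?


Anchor: Jan 1, 2032. With p = 2032 - 1 = 2031: (p + p//4 - p//100 + p//400) mod 7 = (2031 + 507 - 20 + 5) mod 7 = 2523 mod 7 = 3 -> Thursday (Mon=0 ... Sun=6)
Day of year: 298; offset = 297
Weekday index = (3 + 297) mod 7 = 6 -> Sunday
Weekend days: Saturday, Sunday

Yes


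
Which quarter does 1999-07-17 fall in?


Month: July (month 7)
Q1: Jan-Mar, Q2: Apr-Jun, Q3: Jul-Sep, Q4: Oct-Dec

Q3


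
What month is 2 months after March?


March is month 3
3 + 2 = 5

May


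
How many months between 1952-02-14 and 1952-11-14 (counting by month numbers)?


From February 1952 to November 1952
0 years * 12 = 0 months, plus 9 months = 9

9 months


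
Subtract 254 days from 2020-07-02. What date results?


Start: 2020-07-02, subtract 254 days
Back 2 days from July 2 reaches June 30, 2020 -> 252 left
June 2020 has 30 days -> back to May 31, 2020 -> 222 left
May 2020 has 31 days -> back to April 30, 2020 -> 191 left
April 2020 has 30 days -> back to March 31, 2020 -> 161 left
March 2020 has 31 days -> back to February 29, 2020 -> 130 left
February 2020 has 29 days -> back to January 31, 2020 -> 101 left
January 2020 has 31 days -> back to December 31, 2019 -> 70 left
December 2019 has 31 days -> back to November 30, 2019 -> 39 left
November 2019 has 30 days -> back to October 31, 2019 -> 9 left
October 2019: 31 - 9 = 22 -> lands on October 22

Result: 2019-10-22


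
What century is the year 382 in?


Century = (year - 1) // 100 + 1
= (382 - 1) // 100 + 1
= 381 // 100 + 1
= 3 + 1

4th century


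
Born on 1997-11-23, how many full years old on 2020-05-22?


Birth: 1997-11-23
Reference: 2020-05-22
Year difference: 2020 - 1997 = 23
Birthday not yet reached in 2020, subtract 1

22 years old


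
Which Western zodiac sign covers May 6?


Date: May 6
Conventional tropical zodiac dates: Taurus from April 20 onward; Gemini starts May 21
May 6 falls within the Taurus range

Taurus


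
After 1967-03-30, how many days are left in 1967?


Day of year: 89 of 365
Remaining = 365 - 89

276 days


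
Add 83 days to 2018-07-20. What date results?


Start: 2018-07-20, add 83 days
July 2018 has 31 days: 31 - 20 = 11 days to July 31 -> 72 left
August 2018 has 31 days -> 41 left
September 2018 has 30 days -> 11 left
October 2018: 11 <= 31 -> lands on October 11

Result: 2018-10-11


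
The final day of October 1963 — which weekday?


October 1963 has 31 days
Anchor: Jan 1, 1963. With p = 1963 - 1 = 1962: (p + p//4 - p//100 + p//400) mod 7 = (1962 + 490 - 19 + 4) mod 7 = 2437 mod 7 = 1 -> Tuesday (Mon=0 ... Sun=6)
Days before October (Jan-Sep): 273; October 1 index = (1 + 273) mod 7 = 1 -> Tuesday
Last day offset: 31 - 1 = 30 days
Weekday index = (1 + 30) mod 7 = 3

Thursday, October 31


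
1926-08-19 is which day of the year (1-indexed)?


Date: August 19, 1926
Days in months 1 through 7: 212
Plus 19 days in August

Day of year: 231


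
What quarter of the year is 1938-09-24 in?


Month: September (month 9)
Q1: Jan-Mar, Q2: Apr-Jun, Q3: Jul-Sep, Q4: Oct-Dec

Q3


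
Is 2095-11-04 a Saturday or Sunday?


Anchor: Jan 1, 2095. With p = 2095 - 1 = 2094: (p + p//4 - p//100 + p//400) mod 7 = (2094 + 523 - 20 + 5) mod 7 = 2602 mod 7 = 5 -> Saturday (Mon=0 ... Sun=6)
Day of year: 308; offset = 307
Weekday index = (5 + 307) mod 7 = 4 -> Friday
Weekend days: Saturday, Sunday

No


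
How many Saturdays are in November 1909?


November 1909 has 30 days
Anchor: Jan 1, 1909. With p = 1909 - 1 = 1908: (p + p//4 - p//100 + p//400) mod 7 = (1908 + 477 - 19 + 4) mod 7 = 2370 mod 7 = 4 -> Friday (Mon=0 ... Sun=6)
Days before November (Jan-Oct): 304; November 1 index = (4 + 304) mod 7 = 0 -> Monday
First Saturday is November 6
Saturdays: 6, 13, 20, 27

4 Saturdays


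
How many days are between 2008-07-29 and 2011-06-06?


From 2008-07-29 to 2011-06-06
2008-07-29: days before July = 31 + 29 + 31 + 30 + 31 + 30 = 182 (2008 is a leap year); day of year = 182 + 29 = 211
2011-06-06: days before June = 31 + 28 + 31 + 30 + 31 = 151 (2011 is not a leap year); day of year = 151 + 6 = 157
Rest of 2008: 366 - 211 = 155
Full years 2009 (365), 2010 (365): 730
Total = 155 + 730 + 157 = 1042

1042 days


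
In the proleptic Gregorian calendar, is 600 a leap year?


Gregorian leap year rule: divisible by 4, but not by 100, unless also by 400.
600 is divisible by 100 but not 400 -> not a leap year

No


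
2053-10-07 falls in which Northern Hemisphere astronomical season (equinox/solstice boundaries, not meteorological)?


Date: October 7
Astronomical Autumn (approx.; exact equinox/solstice day varies by year): September 22 to December 20
October 7 falls within the Autumn window

Autumn


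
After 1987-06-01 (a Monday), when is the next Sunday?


Current: Monday
Target: Sunday
Days ahead: 6

Next Sunday: 1987-06-07


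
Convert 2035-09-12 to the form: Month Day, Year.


ISO 2035-09-12 parses as year=2035, month=09, day=12
Month 9 -> September

September 12, 2035


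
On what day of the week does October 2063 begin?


Target: October 1, 2063
Anchor: Jan 1, 2063. With p = 2063 - 1 = 2062: (p + p//4 - p//100 + p//400) mod 7 = (2062 + 515 - 20 + 5) mod 7 = 2562 mod 7 = 0 -> Monday (Mon=0 ... Sun=6)
Days before October (Jan-Sep): 273 days
Weekday index = (0 + 273) mod 7 = 0

Monday


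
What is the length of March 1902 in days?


March 1902

31 days


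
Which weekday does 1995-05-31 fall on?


Date: May 31, 1995
Anchor: Jan 1, 1995. With p = 1995 - 1 = 1994: (p + p//4 - p//100 + p//400) mod 7 = (1994 + 498 - 19 + 4) mod 7 = 2477 mod 7 = 6 -> Sunday (Mon=0 ... Sun=6)
Days before May (Jan-Apr): 120; offset = 120 + 31 - 1 = 150
Weekday index = (6 + 150) mod 7 = 2

Day of the week: Wednesday


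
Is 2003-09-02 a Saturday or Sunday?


Anchor: Jan 1, 2003. With p = 2003 - 1 = 2002: (p + p//4 - p//100 + p//400) mod 7 = (2002 + 500 - 20 + 5) mod 7 = 2487 mod 7 = 2 -> Wednesday (Mon=0 ... Sun=6)
Day of year: 245; offset = 244
Weekday index = (2 + 244) mod 7 = 1 -> Tuesday
Weekend days: Saturday, Sunday

No


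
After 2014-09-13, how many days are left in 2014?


Day of year: 256 of 365
Remaining = 365 - 256

109 days


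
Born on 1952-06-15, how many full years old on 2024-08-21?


Birth: 1952-06-15
Reference: 2024-08-21
Year difference: 2024 - 1952 = 72

72 years old


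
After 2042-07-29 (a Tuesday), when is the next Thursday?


Current: Tuesday
Target: Thursday
Days ahead: 2

Next Thursday: 2042-07-31


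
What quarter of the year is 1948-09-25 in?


Month: September (month 9)
Q1: Jan-Mar, Q2: Apr-Jun, Q3: Jul-Sep, Q4: Oct-Dec

Q3


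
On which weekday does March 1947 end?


March 1947 has 31 days
Anchor: Jan 1, 1947. With p = 1947 - 1 = 1946: (p + p//4 - p//100 + p//400) mod 7 = (1946 + 486 - 19 + 4) mod 7 = 2417 mod 7 = 2 -> Wednesday (Mon=0 ... Sun=6)
Days before March (Jan-Feb): 59; March 1 index = (2 + 59) mod 7 = 5 -> Saturday
Last day offset: 31 - 1 = 30 days
Weekday index = (5 + 30) mod 7 = 0

Monday, March 31


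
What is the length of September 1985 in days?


September 1985

30 days


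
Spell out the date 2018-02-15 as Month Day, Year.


ISO 2018-02-15 parses as year=2018, month=02, day=15
Month 2 -> February

February 15, 2018


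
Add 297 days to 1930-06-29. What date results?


Start: 1930-06-29, add 297 days
June 1930 has 30 days: 30 - 29 = 1 day to June 30 -> 296 left
July 1930 has 31 days -> 265 left
August 1930 has 31 days -> 234 left
September 1930 has 30 days -> 204 left
October 1930 has 31 days -> 173 left
November 1930 has 30 days -> 143 left
December 1930 has 31 days -> 112 left
January 1931 has 31 days -> 81 left
February 1931 has 28 days -> 53 left
March 1931 has 31 days -> 22 left
April 1931: 22 <= 30 -> lands on April 22

Result: 1931-04-22


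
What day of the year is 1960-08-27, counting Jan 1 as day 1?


Date: August 27, 1960
Days in months 1 through 7: 213
Plus 27 days in August

Day of year: 240


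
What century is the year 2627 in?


Century = (year - 1) // 100 + 1
= (2627 - 1) // 100 + 1
= 2626 // 100 + 1
= 26 + 1

27th century


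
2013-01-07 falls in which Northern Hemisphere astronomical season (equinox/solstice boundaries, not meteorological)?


Date: January 7
Astronomical Winter (approx.; exact equinox/solstice day varies by year): December 21 to March 19
January 7 falls within the Winter window

Winter


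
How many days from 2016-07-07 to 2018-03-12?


From 2016-07-07 to 2018-03-12
2016-07-07: days before July = 31 + 29 + 31 + 30 + 31 + 30 = 182 (2016 is a leap year); day of year = 182 + 7 = 189
2018-03-12: days before March = 31 + 28 = 59 (2018 is not a leap year); day of year = 59 + 12 = 71
Rest of 2016: 366 - 189 = 177
Full years 2017 (365): 365
Total = 177 + 365 + 71 = 613

613 days


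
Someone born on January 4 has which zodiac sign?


Date: January 4
Conventional tropical zodiac dates: Capricorn from December 22 onward; Aquarius starts January 20
January 4 falls within the Capricorn range

Capricorn


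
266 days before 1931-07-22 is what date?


Start: 1931-07-22, subtract 266 days
Back 22 days from July 22 reaches June 30, 1931 -> 244 left
June 1931 has 30 days -> back to May 31, 1931 -> 214 left
May 1931 has 31 days -> back to April 30, 1931 -> 183 left
April 1931 has 30 days -> back to March 31, 1931 -> 153 left
March 1931 has 31 days -> back to February 28, 1931 -> 122 left
February 1931 has 28 days -> back to January 31, 1931 -> 94 left
January 1931 has 31 days -> back to December 31, 1930 -> 63 left
December 1930 has 31 days -> back to November 30, 1930 -> 32 left
November 1930 has 30 days -> back to October 31, 1930 -> 2 left
October 1930: 31 - 2 = 29 -> lands on October 29

Result: 1930-10-29
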